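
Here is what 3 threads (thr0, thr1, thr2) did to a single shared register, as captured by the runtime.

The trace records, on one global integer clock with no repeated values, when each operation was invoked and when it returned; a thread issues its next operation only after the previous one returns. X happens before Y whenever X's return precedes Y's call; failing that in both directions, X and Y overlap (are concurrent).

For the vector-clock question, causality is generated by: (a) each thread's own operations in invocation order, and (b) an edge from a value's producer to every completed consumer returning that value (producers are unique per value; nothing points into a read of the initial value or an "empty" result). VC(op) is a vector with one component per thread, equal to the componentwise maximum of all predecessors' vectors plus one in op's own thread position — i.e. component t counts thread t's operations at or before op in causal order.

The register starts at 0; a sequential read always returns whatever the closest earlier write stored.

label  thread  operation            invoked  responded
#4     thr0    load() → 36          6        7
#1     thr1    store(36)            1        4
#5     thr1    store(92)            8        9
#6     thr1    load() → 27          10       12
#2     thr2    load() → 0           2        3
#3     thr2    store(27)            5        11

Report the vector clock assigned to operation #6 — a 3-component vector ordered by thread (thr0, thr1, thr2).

no predecessors for #2 (invoked 2): thr2 increments from zero → (0, 0, 1)
no predecessors for #1 (invoked 1): thr1 increments from zero → (0, 1, 0)
merge at #3 (invoked 5): VC(#2)=(0, 0, 1), own-thread bump on thr2 → (0, 0, 2)
merge at #5 (invoked 8): VC(#1)=(0, 1, 0), own-thread bump on thr1 → (0, 2, 0)
merge at #4 (invoked 6): VC(#1)=(0, 1, 0), own-thread bump on thr0 → (1, 1, 0)
merge at #6 (invoked 10): VC(#3)=(0, 0, 2), VC(#5)=(0, 2, 0), own-thread bump on thr1 → (0, 3, 2)
target: VC(#6) = (0, 3, 2)

(0, 3, 2)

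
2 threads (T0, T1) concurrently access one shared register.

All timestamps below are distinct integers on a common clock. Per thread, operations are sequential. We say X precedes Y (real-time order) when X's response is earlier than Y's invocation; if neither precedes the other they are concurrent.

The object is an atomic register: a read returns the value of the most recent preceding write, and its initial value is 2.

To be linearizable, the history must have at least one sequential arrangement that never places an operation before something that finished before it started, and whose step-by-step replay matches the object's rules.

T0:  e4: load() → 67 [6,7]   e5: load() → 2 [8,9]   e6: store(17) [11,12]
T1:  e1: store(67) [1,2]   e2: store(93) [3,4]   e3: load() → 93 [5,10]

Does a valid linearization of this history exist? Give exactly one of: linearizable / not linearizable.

already the first 7 events (up to e4's response at time 7) admit no linearization; the first 6 still do
the completed operations (3 total) allow one real-time order; the register replay rejects it
include/drop combinations of the 1 pending operation (e3) were all tried; none helps
e.g. e1, e2, e4 (pending dropped): illegal at step 3, since e4 load() → 67 cannot apply there

not linearizable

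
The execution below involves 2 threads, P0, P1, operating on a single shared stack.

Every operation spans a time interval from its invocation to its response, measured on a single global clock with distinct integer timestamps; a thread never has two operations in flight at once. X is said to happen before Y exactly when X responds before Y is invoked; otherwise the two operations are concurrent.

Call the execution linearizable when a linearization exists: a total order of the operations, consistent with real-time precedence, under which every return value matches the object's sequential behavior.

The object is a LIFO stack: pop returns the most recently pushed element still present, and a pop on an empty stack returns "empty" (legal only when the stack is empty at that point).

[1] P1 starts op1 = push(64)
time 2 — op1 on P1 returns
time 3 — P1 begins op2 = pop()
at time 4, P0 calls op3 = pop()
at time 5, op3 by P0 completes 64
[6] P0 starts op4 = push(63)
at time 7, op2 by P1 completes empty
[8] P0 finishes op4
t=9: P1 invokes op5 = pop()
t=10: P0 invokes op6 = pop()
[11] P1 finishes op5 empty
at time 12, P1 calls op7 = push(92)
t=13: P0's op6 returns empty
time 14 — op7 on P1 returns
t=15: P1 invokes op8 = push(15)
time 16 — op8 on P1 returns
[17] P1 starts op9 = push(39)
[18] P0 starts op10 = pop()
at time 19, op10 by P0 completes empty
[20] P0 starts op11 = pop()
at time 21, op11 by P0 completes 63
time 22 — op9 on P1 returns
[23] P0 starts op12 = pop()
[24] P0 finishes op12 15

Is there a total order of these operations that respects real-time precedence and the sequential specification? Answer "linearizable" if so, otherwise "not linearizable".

not linearizable

events 1..12 are fine; event 13 — the response of op6 at time 13 — makes the prefix non-linearizable
real-time-consistent orders of the 6 completed operations: 6 — all fail the stack replay
include/drop combinations of the 1 pending operation (op7) were all tried; none helps
sample order op1, op2, op3, op4, op5, op6 (pending dropped) stalls at step 2 — op2 pop() → empty has no legal effect
sample order op1, op2, op3, op4, op6, op5 (pending dropped) stalls at step 2 — op2 pop() → empty has no legal effect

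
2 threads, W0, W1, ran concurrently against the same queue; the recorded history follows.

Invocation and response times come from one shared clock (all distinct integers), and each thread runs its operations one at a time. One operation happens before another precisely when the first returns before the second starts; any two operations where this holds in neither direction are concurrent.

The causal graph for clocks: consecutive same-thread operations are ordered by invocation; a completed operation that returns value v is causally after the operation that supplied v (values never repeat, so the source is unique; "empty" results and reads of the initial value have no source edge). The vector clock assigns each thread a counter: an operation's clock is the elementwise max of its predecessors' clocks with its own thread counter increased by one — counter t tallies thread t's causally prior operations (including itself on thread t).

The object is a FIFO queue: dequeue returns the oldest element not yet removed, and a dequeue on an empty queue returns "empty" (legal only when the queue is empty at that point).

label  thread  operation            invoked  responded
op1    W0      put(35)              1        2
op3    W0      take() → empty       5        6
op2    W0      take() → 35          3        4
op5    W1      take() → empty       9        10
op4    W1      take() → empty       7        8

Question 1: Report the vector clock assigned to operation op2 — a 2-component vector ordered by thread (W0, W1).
Answer: (2, 0)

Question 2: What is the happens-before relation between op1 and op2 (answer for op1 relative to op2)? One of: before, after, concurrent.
Answer: before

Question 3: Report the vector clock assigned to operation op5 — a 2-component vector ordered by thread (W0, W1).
Answer: (0, 2)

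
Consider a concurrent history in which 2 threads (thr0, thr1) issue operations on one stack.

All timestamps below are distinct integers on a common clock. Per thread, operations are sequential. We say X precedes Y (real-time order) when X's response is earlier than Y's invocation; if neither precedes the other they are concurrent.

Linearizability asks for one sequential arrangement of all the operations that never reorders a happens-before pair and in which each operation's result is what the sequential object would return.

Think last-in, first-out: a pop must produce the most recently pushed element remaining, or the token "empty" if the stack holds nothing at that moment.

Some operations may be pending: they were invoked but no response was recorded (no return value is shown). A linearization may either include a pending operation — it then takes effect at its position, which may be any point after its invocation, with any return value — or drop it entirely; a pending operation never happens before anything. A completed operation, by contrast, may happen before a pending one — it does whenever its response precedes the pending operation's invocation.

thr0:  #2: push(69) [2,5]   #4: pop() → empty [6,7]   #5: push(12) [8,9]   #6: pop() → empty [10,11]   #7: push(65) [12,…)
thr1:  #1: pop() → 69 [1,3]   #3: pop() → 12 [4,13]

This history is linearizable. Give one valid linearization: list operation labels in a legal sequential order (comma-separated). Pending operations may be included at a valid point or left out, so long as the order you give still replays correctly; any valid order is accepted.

after step 1 (#2 push(69)): stack <69>
after step 2 (#1 pop() → 69): stack <>
after step 3 (#4 pop() → empty): stack <>
after step 4 (#5 push(12)): stack <12>
after step 5 (#3 pop() → 12): stack <>
after step 6 (#6 pop() → empty): stack <>

#2, #1, #4, #5, #3, #6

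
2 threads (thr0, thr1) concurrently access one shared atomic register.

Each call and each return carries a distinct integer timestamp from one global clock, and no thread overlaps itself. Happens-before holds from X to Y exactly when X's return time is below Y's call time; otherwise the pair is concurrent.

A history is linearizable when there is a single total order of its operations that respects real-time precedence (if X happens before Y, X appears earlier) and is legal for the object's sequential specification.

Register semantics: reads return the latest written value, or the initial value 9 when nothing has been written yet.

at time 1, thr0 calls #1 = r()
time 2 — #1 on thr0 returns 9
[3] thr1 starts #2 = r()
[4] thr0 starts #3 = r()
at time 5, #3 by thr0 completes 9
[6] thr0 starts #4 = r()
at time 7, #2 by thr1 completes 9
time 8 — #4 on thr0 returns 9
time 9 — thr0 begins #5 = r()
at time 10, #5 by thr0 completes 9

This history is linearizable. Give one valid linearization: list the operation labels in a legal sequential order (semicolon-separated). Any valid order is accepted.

#1; #2; #3; #4; #5

after step 1 (#1 r() → 9): value 9
after step 2 (#2 r() → 9): value 9
after step 3 (#3 r() → 9): value 9
after step 4 (#4 r() → 9): value 9
after step 5 (#5 r() → 9): value 9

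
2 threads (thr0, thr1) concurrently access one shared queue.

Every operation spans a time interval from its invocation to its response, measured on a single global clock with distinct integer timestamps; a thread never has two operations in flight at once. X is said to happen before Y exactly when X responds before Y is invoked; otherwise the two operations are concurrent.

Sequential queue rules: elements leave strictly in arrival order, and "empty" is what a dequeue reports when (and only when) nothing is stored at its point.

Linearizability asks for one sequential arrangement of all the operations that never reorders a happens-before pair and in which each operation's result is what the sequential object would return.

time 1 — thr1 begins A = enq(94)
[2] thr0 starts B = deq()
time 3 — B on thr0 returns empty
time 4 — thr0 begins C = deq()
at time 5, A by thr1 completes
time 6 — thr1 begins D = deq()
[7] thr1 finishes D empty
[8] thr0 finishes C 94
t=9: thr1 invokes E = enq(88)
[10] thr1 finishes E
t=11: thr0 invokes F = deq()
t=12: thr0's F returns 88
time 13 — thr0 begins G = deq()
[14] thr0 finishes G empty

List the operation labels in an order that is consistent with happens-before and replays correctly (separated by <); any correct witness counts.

B < A < C < D < E < F < G

step 1: B deq() → empty — queue <>
step 2: A enq(94) — queue <94>
step 3: C deq() → 94 — queue <>
step 4: D deq() → empty — queue <>
step 5: E enq(88) — queue <88>
step 6: F deq() → 88 — queue <>
step 7: G deq() → empty — queue <>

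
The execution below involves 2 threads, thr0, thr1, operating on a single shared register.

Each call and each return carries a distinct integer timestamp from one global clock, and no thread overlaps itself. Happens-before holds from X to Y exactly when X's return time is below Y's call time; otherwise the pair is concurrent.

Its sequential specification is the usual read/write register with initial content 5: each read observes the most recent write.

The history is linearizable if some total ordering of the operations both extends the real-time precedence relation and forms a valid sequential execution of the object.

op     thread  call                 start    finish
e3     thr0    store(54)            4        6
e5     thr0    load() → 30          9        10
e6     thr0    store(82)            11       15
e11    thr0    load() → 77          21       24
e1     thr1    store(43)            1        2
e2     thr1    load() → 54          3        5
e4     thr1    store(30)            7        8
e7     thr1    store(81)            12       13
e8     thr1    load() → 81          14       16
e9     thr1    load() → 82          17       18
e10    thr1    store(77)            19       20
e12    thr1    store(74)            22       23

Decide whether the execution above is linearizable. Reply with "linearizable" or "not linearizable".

witness order: e1, e3, e2, e4, e5, e7, e8, e6, e9, e10, e11, e12
step 1: e1 store(43) — value 43
step 2: e3 store(54) — value 54
step 3: e2 load() → 54 — value 54
step 4: e4 store(30) — value 30
step 5: e5 load() → 30 — value 30
step 6: e7 store(81) — value 81
step 7: e8 load() → 81 — value 81
step 8: e6 store(82) — value 82
step 9: e9 load() → 82 — value 82
step 10: e10 store(77) — value 77
step 11: e11 load() → 77 — value 77
step 12: e12 store(74) — value 74

linearizable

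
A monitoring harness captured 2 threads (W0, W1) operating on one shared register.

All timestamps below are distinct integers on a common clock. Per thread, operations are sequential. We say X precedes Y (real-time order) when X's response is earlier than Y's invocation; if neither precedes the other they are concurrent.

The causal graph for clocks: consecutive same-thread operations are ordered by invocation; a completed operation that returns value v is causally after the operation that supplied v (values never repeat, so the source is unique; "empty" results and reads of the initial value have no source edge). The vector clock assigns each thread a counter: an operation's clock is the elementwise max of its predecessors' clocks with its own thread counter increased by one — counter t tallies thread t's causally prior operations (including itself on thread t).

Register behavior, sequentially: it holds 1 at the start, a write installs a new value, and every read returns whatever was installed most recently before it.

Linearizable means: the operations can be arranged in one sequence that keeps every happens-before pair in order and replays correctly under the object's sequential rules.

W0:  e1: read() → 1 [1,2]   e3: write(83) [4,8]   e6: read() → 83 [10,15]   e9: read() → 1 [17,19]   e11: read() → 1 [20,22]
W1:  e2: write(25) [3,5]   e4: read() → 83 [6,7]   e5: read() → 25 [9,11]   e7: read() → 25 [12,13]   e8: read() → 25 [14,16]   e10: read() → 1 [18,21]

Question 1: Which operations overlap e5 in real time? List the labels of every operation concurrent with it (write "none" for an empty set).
Answer: e6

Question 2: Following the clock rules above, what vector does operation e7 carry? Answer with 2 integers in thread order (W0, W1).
Answer: (2, 4)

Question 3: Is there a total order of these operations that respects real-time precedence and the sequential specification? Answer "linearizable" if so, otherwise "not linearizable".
not linearizable

prefix check: 1..10 passes, 1..11 fails once e5's time-11 response joins
5 completed operations, 3 real-time-consistent orders — every register replay fails
include/drop combinations of the 1 pending operation (e6) were all tried; none helps
for example e1, e2, e3, e4, e5 (pending dropped) fails at step 5: e5 read() → 25 is not legal there
for example e1, e2, e4, e3, e5 (pending dropped) fails at step 3: e4 read() → 83 is not legal there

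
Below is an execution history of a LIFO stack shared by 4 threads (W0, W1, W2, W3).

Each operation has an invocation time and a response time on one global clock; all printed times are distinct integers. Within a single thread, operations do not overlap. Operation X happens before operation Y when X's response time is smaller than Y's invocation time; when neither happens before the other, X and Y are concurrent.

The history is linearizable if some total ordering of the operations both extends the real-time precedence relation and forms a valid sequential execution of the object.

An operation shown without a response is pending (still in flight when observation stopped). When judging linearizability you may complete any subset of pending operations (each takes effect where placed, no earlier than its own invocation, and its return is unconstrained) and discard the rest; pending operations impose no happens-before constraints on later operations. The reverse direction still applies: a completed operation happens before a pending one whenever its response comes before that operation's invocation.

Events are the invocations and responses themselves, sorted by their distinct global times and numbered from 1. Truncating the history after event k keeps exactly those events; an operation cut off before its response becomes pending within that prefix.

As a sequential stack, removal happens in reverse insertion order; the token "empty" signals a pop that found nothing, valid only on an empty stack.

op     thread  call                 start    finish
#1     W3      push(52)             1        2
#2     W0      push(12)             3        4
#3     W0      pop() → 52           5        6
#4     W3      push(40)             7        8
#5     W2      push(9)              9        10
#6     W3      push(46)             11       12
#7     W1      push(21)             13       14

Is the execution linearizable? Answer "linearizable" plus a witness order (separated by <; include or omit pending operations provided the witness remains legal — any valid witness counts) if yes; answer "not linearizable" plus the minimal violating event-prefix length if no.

not linearizable — minimal violating prefix: 6 events

cut after 5 events: linearizable; cut after 6 events (#3 responds, time 6): not linearizable
exhaustive check: the 3 completed LIFO stack ops admit one real-time order; illegal
for example #1, #2, #3 fails at step 3: #3 pop() → 52 is not legal there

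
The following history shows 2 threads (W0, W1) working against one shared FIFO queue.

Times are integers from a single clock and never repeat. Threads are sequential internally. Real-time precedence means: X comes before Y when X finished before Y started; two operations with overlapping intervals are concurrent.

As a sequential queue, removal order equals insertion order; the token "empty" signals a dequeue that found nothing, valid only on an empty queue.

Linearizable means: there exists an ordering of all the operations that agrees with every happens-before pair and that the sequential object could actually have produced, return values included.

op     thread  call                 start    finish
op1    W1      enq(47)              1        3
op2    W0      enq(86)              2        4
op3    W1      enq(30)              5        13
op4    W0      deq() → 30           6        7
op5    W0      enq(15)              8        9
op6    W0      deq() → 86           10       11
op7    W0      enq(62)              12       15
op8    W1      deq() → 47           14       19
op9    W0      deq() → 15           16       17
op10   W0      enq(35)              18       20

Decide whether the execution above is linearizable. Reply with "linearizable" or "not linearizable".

not linearizable

already the first 7 events (up to op4's response at time 7) admit no linearization; the first 6 still do
2 orders of the 3 completed FIFO queue ops respect real time; none is legal
including or dropping the 1 pending operation (op3) in any combination fails
one such order, op1, op2, op4 (pending dropped), breaks at step 3 where op4 deq() → 30 is illegal
one such order, op2, op1, op4 (pending dropped), breaks at step 3 where op4 deq() → 30 is illegal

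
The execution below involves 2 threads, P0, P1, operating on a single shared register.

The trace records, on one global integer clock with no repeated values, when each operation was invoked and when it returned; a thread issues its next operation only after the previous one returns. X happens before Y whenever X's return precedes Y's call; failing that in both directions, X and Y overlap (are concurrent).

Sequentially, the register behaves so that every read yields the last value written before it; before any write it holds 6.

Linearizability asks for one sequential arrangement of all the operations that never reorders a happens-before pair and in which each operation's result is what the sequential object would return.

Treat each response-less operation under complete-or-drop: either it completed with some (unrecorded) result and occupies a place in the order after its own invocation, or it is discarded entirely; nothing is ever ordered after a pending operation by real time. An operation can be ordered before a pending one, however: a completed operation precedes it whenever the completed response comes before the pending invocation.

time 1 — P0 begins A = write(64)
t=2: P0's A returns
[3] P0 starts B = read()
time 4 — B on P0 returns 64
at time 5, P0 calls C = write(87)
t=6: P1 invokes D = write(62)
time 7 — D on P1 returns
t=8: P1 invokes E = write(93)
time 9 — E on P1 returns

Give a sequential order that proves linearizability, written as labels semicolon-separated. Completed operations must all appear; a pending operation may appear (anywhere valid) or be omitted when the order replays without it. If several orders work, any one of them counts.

1. A write(64), leaving value 64
2. B read() → 64, leaving value 64
3. C write(87) (pending, included), leaving value 87
4. D write(62), leaving value 62
5. E write(93), leaving value 93

A; B; C; D; E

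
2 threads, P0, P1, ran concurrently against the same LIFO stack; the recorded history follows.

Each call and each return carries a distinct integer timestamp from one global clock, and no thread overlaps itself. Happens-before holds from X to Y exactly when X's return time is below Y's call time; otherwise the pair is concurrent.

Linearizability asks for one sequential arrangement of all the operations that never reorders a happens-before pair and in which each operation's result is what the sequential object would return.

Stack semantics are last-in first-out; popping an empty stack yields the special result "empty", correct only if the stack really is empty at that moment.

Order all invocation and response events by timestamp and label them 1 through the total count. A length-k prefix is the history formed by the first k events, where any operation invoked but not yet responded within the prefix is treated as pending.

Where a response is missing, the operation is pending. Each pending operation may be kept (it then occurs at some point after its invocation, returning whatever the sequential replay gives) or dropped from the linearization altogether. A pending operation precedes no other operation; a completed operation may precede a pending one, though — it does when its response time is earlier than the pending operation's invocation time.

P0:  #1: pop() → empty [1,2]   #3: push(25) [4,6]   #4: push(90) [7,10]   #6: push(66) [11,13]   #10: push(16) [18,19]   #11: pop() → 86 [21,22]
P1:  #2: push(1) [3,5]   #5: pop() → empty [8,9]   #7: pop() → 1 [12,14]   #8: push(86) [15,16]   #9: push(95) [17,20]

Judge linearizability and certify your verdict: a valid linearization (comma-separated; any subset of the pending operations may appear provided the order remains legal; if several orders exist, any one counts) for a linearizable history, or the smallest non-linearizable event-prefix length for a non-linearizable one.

not linearizable — minimal violating prefix: 9 events

cut after 8 events: linearizable; cut after 9 events (#5 responds, time 9): not linearizable
real-time-consistent orders of the 4 completed operations: 2 — all fail the LIFO stack replay
completion choices over the 1 pending operation (#4) were checked; none helps
one such order, #1, #2, #3, #5 (pending dropped), breaks at step 4 where #5 pop() → empty is illegal
one such order, #1, #3, #2, #5 (pending dropped), breaks at step 4 where #5 pop() → empty is illegal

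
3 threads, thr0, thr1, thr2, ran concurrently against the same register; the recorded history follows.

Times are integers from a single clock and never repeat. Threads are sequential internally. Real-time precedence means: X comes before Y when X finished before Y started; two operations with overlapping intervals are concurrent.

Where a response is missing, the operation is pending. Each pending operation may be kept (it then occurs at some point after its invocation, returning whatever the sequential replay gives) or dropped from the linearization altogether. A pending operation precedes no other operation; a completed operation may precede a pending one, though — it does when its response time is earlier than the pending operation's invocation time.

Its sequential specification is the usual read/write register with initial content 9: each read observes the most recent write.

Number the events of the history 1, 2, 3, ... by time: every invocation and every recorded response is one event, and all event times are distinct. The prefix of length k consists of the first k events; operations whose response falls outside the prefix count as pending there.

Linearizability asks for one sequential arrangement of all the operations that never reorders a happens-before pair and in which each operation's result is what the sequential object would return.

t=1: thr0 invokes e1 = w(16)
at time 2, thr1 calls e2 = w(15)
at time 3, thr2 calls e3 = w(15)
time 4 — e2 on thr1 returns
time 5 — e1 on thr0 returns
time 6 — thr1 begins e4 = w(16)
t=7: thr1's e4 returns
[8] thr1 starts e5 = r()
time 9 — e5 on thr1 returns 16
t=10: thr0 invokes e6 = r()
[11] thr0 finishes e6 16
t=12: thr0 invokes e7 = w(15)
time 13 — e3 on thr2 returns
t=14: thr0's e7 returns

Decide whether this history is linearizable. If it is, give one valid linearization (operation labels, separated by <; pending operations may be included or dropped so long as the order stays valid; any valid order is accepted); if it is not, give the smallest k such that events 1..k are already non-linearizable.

after step 1 (e1 w(16)): value 16
after step 2 (e2 w(15)): value 15
after step 3 (e3 w(15)): value 15
after step 4 (e4 w(16)): value 16
after step 5 (e5 r() → 16): value 16
after step 6 (e6 r() → 16): value 16
after step 7 (e7 w(15)): value 15

linearizable — witness: e1 < e2 < e3 < e4 < e5 < e6 < e7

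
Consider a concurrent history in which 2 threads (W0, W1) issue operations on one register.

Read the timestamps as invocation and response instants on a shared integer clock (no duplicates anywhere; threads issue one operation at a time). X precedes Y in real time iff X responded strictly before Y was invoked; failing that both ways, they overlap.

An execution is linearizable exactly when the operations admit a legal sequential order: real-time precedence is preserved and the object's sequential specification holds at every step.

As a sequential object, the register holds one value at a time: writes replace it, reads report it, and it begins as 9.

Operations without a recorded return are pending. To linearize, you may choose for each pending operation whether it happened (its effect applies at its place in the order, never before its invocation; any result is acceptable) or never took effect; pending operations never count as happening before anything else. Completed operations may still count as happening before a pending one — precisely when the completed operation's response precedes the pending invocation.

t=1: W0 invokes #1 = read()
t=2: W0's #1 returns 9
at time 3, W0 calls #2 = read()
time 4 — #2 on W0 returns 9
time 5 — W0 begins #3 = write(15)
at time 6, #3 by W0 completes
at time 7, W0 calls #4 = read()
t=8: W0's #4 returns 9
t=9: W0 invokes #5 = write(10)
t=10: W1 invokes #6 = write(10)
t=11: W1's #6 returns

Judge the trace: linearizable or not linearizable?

cut after 7 events: linearizable; cut after 8 events (#4 responds, time 8): not linearizable
the completed operations (4 total) allow one real-time order; the register replay rejects it
for example #1, #2, #3, #4 fails at step 4: #4 read() → 9 is not legal there

not linearizable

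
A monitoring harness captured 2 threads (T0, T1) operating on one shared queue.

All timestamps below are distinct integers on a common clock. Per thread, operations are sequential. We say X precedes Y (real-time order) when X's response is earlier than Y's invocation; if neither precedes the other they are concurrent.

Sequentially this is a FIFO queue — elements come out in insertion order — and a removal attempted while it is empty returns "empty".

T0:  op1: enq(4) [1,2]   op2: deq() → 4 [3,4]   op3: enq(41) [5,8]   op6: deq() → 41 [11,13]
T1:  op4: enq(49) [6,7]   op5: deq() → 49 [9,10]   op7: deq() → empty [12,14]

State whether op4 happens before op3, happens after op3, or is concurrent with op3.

concurrent

op4 spans [6,7], op3 spans [5,8]
the intervals overlap in both directions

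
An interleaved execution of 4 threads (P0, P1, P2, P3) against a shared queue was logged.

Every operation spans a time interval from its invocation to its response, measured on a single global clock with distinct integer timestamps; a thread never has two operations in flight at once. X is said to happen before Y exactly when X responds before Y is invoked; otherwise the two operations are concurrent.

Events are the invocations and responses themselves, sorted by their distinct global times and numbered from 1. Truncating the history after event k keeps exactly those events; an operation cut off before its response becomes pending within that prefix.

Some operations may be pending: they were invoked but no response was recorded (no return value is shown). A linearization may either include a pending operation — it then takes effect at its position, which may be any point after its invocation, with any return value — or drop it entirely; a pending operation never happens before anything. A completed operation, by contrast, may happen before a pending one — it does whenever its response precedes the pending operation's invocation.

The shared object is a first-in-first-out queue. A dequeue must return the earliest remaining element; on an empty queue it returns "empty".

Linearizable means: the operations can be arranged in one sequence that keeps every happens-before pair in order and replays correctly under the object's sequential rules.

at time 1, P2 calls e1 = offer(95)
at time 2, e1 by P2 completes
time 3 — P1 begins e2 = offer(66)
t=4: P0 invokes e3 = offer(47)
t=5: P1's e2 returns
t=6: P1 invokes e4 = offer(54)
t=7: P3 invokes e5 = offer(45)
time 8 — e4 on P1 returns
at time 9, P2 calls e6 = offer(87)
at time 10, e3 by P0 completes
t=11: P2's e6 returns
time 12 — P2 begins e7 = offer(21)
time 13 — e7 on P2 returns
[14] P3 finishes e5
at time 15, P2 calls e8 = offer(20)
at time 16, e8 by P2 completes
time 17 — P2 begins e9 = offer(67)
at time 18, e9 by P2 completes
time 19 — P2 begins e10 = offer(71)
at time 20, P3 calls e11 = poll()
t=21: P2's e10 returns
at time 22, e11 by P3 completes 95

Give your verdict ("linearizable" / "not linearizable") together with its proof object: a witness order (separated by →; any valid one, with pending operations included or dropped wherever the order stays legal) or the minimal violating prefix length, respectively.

1. e1 offer(95), leaving queue <95>
2. e2 offer(66), leaving queue <95,66>
3. e3 offer(47), leaving queue <95,66,47>
4. e4 offer(54), leaving queue <95,66,47,54>
5. e5 offer(45), leaving queue <95,66,47,54,45>
6. e6 offer(87), leaving queue <95,66,47,54,45,87>
7. e7 offer(21), leaving queue <95,66,47,54,45,87,21>
8. e8 offer(20), leaving queue <95,66,47,54,45,87,21,20>
9. e9 offer(67), leaving queue <95,66,47,54,45,87,21,20,67>
10. e10 offer(71), leaving queue <95,66,47,54,45,87,21,20,67,71>
11. e11 poll() → 95, leaving queue <66,47,54,45,87,21,20,67,71>

linearizable — witness: e1 → e2 → e3 → e4 → e5 → e6 → e7 → e8 → e9 → e10 → e11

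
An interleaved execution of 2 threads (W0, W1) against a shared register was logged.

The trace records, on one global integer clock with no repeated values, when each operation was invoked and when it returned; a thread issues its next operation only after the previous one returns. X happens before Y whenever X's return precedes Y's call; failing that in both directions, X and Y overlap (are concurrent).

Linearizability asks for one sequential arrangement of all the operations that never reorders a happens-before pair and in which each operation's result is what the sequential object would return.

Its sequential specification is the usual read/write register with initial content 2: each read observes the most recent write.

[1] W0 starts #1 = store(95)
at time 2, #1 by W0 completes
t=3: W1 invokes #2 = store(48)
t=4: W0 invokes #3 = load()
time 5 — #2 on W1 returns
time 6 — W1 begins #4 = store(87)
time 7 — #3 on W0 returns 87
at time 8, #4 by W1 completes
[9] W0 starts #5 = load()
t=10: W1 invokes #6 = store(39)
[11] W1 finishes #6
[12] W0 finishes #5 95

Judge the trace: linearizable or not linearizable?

not linearizable

already the first 12 events (up to #5's response at time 12) admit no linearization; the first 11 still do
no legal order exists: 6 real-time-consistent candidates over 6 completed register operations, all rejected
one such order, #1, #2, #3, #4, #5, #6, breaks at step 3 where #3 load() → 87 is illegal
one such order, #1, #2, #3, #4, #6, #5, breaks at step 3 where #3 load() → 87 is illegal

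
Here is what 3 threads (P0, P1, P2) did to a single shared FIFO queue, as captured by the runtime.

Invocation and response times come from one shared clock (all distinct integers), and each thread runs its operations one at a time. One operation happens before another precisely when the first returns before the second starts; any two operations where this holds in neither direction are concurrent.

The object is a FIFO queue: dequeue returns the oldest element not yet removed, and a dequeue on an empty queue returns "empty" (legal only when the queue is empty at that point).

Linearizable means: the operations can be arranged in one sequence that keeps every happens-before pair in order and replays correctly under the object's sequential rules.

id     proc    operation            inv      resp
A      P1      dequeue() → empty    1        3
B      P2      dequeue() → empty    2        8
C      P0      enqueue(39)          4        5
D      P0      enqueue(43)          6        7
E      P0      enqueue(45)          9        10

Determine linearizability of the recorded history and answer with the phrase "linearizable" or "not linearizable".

linearizable

one valid linearization: A, B, C, D, E
1. A dequeue() → empty, leaving queue <>
2. B dequeue() → empty, leaving queue <>
3. C enqueue(39), leaving queue <39>
4. D enqueue(43), leaving queue <39,43>
5. E enqueue(45), leaving queue <39,43,45>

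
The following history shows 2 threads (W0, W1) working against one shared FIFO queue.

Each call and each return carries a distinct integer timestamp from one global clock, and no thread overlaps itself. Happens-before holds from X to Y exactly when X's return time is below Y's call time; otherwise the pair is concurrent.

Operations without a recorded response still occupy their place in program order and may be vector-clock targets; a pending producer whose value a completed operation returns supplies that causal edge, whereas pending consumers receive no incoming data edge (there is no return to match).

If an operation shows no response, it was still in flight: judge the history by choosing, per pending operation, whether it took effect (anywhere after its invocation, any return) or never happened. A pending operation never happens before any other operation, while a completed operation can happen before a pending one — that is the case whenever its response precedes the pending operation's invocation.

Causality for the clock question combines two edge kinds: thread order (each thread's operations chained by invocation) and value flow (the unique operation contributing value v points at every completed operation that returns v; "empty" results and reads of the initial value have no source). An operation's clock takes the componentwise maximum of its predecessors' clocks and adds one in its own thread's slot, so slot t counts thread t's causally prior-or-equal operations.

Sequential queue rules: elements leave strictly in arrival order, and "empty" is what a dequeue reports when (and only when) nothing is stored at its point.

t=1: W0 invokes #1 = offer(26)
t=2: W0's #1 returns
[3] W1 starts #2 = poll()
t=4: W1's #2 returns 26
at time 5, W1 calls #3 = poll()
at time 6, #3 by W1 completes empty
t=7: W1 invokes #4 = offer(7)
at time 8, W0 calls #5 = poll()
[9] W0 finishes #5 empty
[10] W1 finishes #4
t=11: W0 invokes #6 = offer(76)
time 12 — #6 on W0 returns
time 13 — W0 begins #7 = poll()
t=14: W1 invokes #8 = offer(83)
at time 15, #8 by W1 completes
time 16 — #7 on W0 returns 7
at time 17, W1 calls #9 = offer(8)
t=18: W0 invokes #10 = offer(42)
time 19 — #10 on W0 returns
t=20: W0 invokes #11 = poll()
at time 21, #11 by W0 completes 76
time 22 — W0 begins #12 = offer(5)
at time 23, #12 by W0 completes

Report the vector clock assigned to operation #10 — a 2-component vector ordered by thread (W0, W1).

VC(#1, invoked at 1): no causal predecessors; +1 on W0 → (1, 0)
#2 (invocation 3): componentwise max over VC(#1)=(1, 0), +1 at W1, giving (1, 1)
#5 (invocation 8): componentwise max over VC(#1)=(1, 0), +1 at W0, giving (2, 0)
#3 (invocation 5): componentwise max over VC(#2)=(1, 1), +1 at W1, giving (1, 2)
#6 (invocation 11): componentwise max over VC(#5)=(2, 0), +1 at W0, giving (3, 0)
#4 (invocation 7): componentwise max over VC(#3)=(1, 2), +1 at W1, giving (1, 3)
#8 (invocation 14): componentwise max over VC(#4)=(1, 3), +1 at W1, giving (1, 4)
#9 (invocation 17): componentwise max over VC(#8)=(1, 4), +1 at W1, giving (1, 5)
#7 (invocation 13): componentwise max over VC(#4)=(1, 3), VC(#6)=(3, 0), +1 at W0, giving (4, 3)
#10 (invocation 18): componentwise max over VC(#7)=(4, 3), +1 at W0, giving (5, 3)
#11 (invocation 20): componentwise max over VC(#6)=(3, 0), VC(#10)=(5, 3), +1 at W0, giving (6, 3)
#12 (invocation 22): componentwise max over VC(#11)=(6, 3), +1 at W0, giving (7, 3)
target: VC(#10) = (5, 3)

(5, 3)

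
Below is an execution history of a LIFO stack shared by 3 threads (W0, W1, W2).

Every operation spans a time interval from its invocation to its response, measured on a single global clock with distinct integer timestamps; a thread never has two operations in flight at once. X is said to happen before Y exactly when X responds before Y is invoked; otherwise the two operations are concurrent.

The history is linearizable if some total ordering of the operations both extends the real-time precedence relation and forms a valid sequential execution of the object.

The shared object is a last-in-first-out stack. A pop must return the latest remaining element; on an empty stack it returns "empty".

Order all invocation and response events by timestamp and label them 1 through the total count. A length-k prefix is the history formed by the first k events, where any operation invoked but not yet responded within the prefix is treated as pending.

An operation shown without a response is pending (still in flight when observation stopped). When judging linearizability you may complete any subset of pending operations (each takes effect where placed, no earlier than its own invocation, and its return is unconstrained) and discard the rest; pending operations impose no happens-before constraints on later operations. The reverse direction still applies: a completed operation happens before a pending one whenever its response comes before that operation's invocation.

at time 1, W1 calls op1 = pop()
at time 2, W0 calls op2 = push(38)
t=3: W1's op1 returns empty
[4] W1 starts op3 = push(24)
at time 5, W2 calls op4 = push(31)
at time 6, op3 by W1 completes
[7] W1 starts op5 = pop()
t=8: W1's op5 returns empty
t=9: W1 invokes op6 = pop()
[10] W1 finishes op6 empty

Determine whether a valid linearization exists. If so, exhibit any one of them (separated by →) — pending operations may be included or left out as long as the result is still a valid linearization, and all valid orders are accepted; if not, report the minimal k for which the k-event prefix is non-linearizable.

through event 7 a valid linearization exists; event 8 (op5 responding at time 8) ends that
the completed operations (3 total) allow one real-time order; the LIFO stack replay rejects it
completion choices over the 2 pending operations (op2, op4) were checked; none helps
take op1, op3, op5 (pending dropped): step 3 already fails, because op5 pop() → empty cannot occur there

not linearizable — minimal violating prefix: 8 events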